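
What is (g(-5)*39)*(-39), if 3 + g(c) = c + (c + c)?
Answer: 27378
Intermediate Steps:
g(c) = -3 + 3*c (g(c) = -3 + (c + (c + c)) = -3 + (c + 2*c) = -3 + 3*c)
(g(-5)*39)*(-39) = ((-3 + 3*(-5))*39)*(-39) = ((-3 - 15)*39)*(-39) = -18*39*(-39) = -702*(-39) = 27378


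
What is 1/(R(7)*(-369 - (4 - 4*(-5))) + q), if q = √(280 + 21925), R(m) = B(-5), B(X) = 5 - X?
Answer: -786/3084539 - √22205/15422695 ≈ -0.00026448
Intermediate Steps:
R(m) = 10 (R(m) = 5 - 1*(-5) = 5 + 5 = 10)
q = √22205 ≈ 149.01
1/(R(7)*(-369 - (4 - 4*(-5))) + q) = 1/(10*(-369 - (4 - 4*(-5))) + √22205) = 1/(10*(-369 - (4 + 20)) + √22205) = 1/(10*(-369 - 1*24) + √22205) = 1/(10*(-369 - 24) + √22205) = 1/(10*(-393) + √22205) = 1/(-3930 + √22205)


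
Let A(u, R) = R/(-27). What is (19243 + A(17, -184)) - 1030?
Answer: 491935/27 ≈ 18220.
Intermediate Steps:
A(u, R) = -R/27 (A(u, R) = R*(-1/27) = -R/27)
(19243 + A(17, -184)) - 1030 = (19243 - 1/27*(-184)) - 1030 = (19243 + 184/27) - 1030 = 519745/27 - 1030 = 491935/27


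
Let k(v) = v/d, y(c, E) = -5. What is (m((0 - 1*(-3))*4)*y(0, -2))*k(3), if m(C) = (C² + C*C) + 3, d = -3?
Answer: 1455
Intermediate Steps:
k(v) = -v/3 (k(v) = v/(-3) = v*(-⅓) = -v/3)
m(C) = 3 + 2*C² (m(C) = (C² + C²) + 3 = 2*C² + 3 = 3 + 2*C²)
(m((0 - 1*(-3))*4)*y(0, -2))*k(3) = ((3 + 2*((0 - 1*(-3))*4)²)*(-5))*(-⅓*3) = ((3 + 2*((0 + 3)*4)²)*(-5))*(-1) = ((3 + 2*(3*4)²)*(-5))*(-1) = ((3 + 2*12²)*(-5))*(-1) = ((3 + 2*144)*(-5))*(-1) = ((3 + 288)*(-5))*(-1) = (291*(-5))*(-1) = -1455*(-1) = 1455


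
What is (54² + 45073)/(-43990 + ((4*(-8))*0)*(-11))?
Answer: -47989/43990 ≈ -1.0909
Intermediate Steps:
(54² + 45073)/(-43990 + ((4*(-8))*0)*(-11)) = (2916 + 45073)/(-43990 - 32*0*(-11)) = 47989/(-43990 + 0*(-11)) = 47989/(-43990 + 0) = 47989/(-43990) = 47989*(-1/43990) = -47989/43990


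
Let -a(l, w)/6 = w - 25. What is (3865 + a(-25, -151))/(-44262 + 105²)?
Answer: -4921/33237 ≈ -0.14806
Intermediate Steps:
a(l, w) = 150 - 6*w (a(l, w) = -6*(w - 25) = -6*(-25 + w) = 150 - 6*w)
(3865 + a(-25, -151))/(-44262 + 105²) = (3865 + (150 - 6*(-151)))/(-44262 + 105²) = (3865 + (150 + 906))/(-44262 + 11025) = (3865 + 1056)/(-33237) = 4921*(-1/33237) = -4921/33237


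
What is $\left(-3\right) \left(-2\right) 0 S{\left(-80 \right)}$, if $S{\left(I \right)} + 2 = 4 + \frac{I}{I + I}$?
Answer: $0$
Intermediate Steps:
$S{\left(I \right)} = \frac{5}{2}$ ($S{\left(I \right)} = -2 + \left(4 + \frac{I}{I + I}\right) = -2 + \left(4 + \frac{I}{2 I}\right) = -2 + \left(4 + \frac{1}{2 I} I\right) = -2 + \left(4 + \frac{1}{2}\right) = -2 + \frac{9}{2} = \frac{5}{2}$)
$\left(-3\right) \left(-2\right) 0 S{\left(-80 \right)} = \left(-3\right) \left(-2\right) 0 \cdot \frac{5}{2} = 6 \cdot 0 \cdot \frac{5}{2} = 0 \cdot \frac{5}{2} = 0$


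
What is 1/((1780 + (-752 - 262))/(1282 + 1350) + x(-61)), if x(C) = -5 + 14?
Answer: 1316/12227 ≈ 0.10763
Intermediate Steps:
x(C) = 9
1/((1780 + (-752 - 262))/(1282 + 1350) + x(-61)) = 1/((1780 + (-752 - 262))/(1282 + 1350) + 9) = 1/((1780 - 1014)/2632 + 9) = 1/(766*(1/2632) + 9) = 1/(383/1316 + 9) = 1/(12227/1316) = 1316/12227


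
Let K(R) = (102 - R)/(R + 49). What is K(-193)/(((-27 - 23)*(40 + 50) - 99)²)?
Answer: -295/3045715344 ≈ -9.6857e-8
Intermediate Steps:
K(R) = (102 - R)/(49 + R)
K(-193)/(((-27 - 23)*(40 + 50) - 99)²) = ((102 - 1*(-193))/(49 - 193))/(((-27 - 23)*(40 + 50) - 99)²) = ((102 + 193)/(-144))/((-50*90 - 99)²) = (-1/144*295)/((-4500 - 99)²) = -295/(144*((-4599)²)) = -295/144/21150801 = -295/144*1/21150801 = -295/3045715344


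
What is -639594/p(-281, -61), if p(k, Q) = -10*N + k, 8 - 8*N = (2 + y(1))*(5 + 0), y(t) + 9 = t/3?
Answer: 959391/499 ≈ 1922.6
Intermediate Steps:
y(t) = -9 + t/3
N = 31/6 (N = 1 - (2 + (-9 + (⅓)*1))*(5 + 0)/8 = 1 - (2 + (-9 + ⅓))*5/8 = 1 - (2 - 26/3)*5/8 = 1 - (-5)*5/6 = 1 - ⅛*(-100/3) = 1 + 25/6 = 31/6 ≈ 5.1667)
p(k, Q) = -155/3 + k (p(k, Q) = -10*31/6 + k = -155/3 + k)
-639594/p(-281, -61) = -639594/(-155/3 - 281) = -639594/(-998/3) = -639594*(-3/998) = 959391/499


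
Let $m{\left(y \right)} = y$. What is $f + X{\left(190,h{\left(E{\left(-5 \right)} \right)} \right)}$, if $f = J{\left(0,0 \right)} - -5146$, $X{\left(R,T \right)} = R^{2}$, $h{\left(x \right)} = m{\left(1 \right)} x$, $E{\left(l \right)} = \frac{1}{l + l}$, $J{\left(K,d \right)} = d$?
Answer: $41246$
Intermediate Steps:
$E{\left(l \right)} = \frac{1}{2 l}$
$h{\left(x \right)} = x$ ($h{\left(x \right)} = 1 x = x$)
$f = 5146$ ($f = 0 - -5146 = 0 + 5146 = 5146$)
$f + X{\left(190,h{\left(E{\left(-5 \right)} \right)} \right)} = 5146 + 190^{2} = 5146 + 36100 = 41246$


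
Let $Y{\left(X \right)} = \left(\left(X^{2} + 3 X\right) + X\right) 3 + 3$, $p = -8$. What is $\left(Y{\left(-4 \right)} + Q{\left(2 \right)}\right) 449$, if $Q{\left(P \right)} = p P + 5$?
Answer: $-3592$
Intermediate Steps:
$Q{\left(P \right)} = 5 - 8 P$ ($Q{\left(P \right)} = - 8 P + 5 = 5 - 8 P$)
$Y{\left(X \right)} = 3 + 3 X^{2} + 12 X$ ($Y{\left(X \right)} = \left(X^{2} + 4 X\right) 3 + 3 = \left(3 X^{2} + 12 X\right) + 3 = 3 + 3 X^{2} + 12 X$)
$\left(Y{\left(-4 \right)} + Q{\left(2 \right)}\right) 449 = \left(\left(3 + 3 \left(-4\right)^{2} + 12 \left(-4\right)\right) + \left(5 - 16\right)\right) 449 = \left(\left(3 + 3 \cdot 16 - 48\right) + \left(5 - 16\right)\right) 449 = \left(\left(3 + 48 - 48\right) - 11\right) 449 = \left(3 - 11\right) 449 = \left(-8\right) 449 = -3592$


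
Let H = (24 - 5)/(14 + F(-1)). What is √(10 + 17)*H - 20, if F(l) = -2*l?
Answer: -20 + 57*√3/16 ≈ -13.830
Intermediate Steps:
H = 19/16 (H = (24 - 5)/(14 - 2*(-1)) = 19/(14 + 2) = 19/16 ≈ 1.1875)
√(10 + 17)*H - 20 = √(10 + 17)*(19/16) - 20 = √27*(19/16) - 20 = (3*√3)*(19/16) - 20 = 57*√3/16 - 20 = -20 + 57*√3/16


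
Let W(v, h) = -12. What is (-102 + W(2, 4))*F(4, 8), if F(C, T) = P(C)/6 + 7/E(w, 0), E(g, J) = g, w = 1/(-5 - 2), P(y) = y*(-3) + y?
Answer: 5738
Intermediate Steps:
P(y) = -2*y (P(y) = -3*y + y = -2*y)
w = -⅐ (w = 1/(-7) = -⅐ ≈ -0.14286)
F(C, T) = -49 - C/3 (F(C, T) = -2*C/6 + 7/(-⅐) = -2*C*(⅙) + 7*(-7) = -C/3 - 49 = -49 - C/3)
(-102 + W(2, 4))*F(4, 8) = (-102 - 12)*(-49 - ⅓*4) = -114*(-49 - 4/3) = -114*(-151/3) = 5738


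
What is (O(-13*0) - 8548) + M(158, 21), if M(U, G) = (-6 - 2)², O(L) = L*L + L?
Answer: -8484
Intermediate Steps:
O(L) = L + L² (O(L) = L² + L = L + L²)
M(U, G) = 64 (M(U, G) = (-8)² = 64)
(O(-13*0) - 8548) + M(158, 21) = ((-13*0)*(1 - 13*0) - 8548) + 64 = (0*(1 + 0) - 8548) + 64 = (0*1 - 8548) + 64 = (0 - 8548) + 64 = -8548 + 64 = -8484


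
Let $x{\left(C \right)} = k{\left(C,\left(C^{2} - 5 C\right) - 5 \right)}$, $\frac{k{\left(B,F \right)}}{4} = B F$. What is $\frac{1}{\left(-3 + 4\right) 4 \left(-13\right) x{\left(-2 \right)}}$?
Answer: $\frac{1}{3744} \approx 0.00026709$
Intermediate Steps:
$k{\left(B,F \right)} = 4 B F$
$x{\left(C \right)} = 4 C \left(-5 + C^{2} - 5 C\right)$ ($x{\left(C \right)} = 4 C \left(\left(C^{2} - 5 C\right) - 5\right) = 4 C \left(-5 + C^{2} - 5 C\right)$)
$\frac{1}{\left(-3 + 4\right) 4 \left(-13\right) x{\left(-2 \right)}} = \frac{1}{\left(-3 + 4\right) 4 \left(-13\right) 4 \left(-2\right) \left(-5 + \left(-2\right)^{2} - -10\right)} = \frac{1}{1 \cdot 4 \left(-13\right) 4 \left(-2\right) \left(-5 + 4 + 10\right)} = \frac{1}{4 \left(-13\right) 4 \left(-2\right) 9} = \frac{1}{\left(-52\right) \left(-72\right)} = \frac{1}{3744}$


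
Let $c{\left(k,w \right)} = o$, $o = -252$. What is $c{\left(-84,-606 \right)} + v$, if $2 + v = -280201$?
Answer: $-280455$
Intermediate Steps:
$v = -280203$ ($v = -2 - 280201 = -280203$)
$c{\left(k,w \right)} = -252$
$c{\left(-84,-606 \right)} + v = -252 - 280203 = -280455$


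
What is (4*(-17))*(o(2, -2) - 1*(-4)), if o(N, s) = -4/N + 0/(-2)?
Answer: -136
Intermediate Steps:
o(N, s) = -4/N (o(N, s) = -4/N + 0*(-1/2) = -4/N + 0 = -4/N)
(4*(-17))*(o(2, -2) - 1*(-4)) = (4*(-17))*(-4/2 - 1*(-4)) = -68*(-4*1/2 + 4) = -68*(-2 + 4) = -68*2 = -136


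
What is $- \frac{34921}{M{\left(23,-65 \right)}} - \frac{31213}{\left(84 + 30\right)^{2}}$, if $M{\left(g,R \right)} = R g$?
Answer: $\frac{407169881}{19429020} \approx 20.957$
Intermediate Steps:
$- \frac{34921}{M{\left(23,-65 \right)}} - \frac{31213}{\left(84 + 30\right)^{2}} = - \frac{34921}{\left(-65\right) 23} - \frac{31213}{\left(84 + 30\right)^{2}} = - \frac{34921}{-1495} - \frac{31213}{114^{2}} = \left(-34921\right) \left(- \frac{1}{1495}\right) - \frac{31213}{12996} = \frac{34921}{1495} - \frac{31213}{12996} = \frac{407169881}{19429020}$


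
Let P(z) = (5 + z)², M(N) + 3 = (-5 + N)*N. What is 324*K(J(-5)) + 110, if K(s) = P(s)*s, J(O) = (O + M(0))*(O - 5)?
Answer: 187272110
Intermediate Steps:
M(N) = -3 + N*(-5 + N) (M(N) = -3 + (-5 + N)*N = -3 + N*(-5 + N))
J(O) = (-5 + O)*(-3 + O) (J(O) = (O + (-3 + 0² - 5*0))*(O - 5) = (O + (-3 + 0 + 0))*(-5 + O) = (O - 3)*(-5 + O) = (-3 + O)*(-5 + O) = (-5 + O)*(-3 + O))
K(s) = s*(5 + s)² (K(s) = (5 + s)²*s = s*(5 + s)²)
324*K(J(-5)) + 110 = 324*((15 + (-5)² - 8*(-5))*(5 + (15 + (-5)² - 8*(-5)))²) + 110 = 324*((15 + 25 + 40)*(5 + (15 + 25 + 40))²) + 110 = 324*(80*(5 + 80)²) + 110 = 324*(80*85²) + 110 = 324*(80*7225) + 110 = 324*578000 + 110 = 187272000 + 110 = 187272110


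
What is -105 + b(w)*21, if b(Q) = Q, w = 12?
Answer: 147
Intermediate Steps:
-105 + b(w)*21 = -105 + 12*21 = -105 + 252 = 147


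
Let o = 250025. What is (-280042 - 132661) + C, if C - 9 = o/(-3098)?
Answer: -1278776037/3098 ≈ -4.1277e+5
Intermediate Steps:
C = -222143/3098 (C = 9 + 250025/(-3098) = 9 + 250025*(-1/3098) = 9 - 250025/3098 = -222143/3098 ≈ -71.705)
(-280042 - 132661) + C = (-280042 - 132661) - 222143/3098 = -412703 - 222143/3098 = -1278776037/3098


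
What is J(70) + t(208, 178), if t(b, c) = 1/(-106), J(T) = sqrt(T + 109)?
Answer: -1/106 + sqrt(179) ≈ 13.370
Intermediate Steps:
J(T) = sqrt(109 + T)
t(b, c) = -1/106
J(70) + t(208, 178) = sqrt(109 + 70) - 1/106 = sqrt(179) - 1/106 = -1/106 + sqrt(179)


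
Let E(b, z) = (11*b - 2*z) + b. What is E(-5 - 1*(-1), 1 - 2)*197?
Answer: -9062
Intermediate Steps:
E(b, z) = -2*z + 12*b (E(b, z) = (-2*z + 11*b) + b = -2*z + 12*b)
E(-5 - 1*(-1), 1 - 2)*197 = (-2*(1 - 2) + 12*(-5 - 1*(-1)))*197 = (-2*(-1) + 12*(-5 + 1))*197 = (2 + 12*(-4))*197 = (2 - 48)*197 = -46*197 = -9062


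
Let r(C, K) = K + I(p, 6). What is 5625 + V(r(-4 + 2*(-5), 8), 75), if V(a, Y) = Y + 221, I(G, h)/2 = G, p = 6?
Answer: 5921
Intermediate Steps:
I(G, h) = 2*G
r(C, K) = 12 + K (r(C, K) = K + 2*6 = K + 12 = 12 + K)
V(a, Y) = 221 + Y
5625 + V(r(-4 + 2*(-5), 8), 75) = 5625 + (221 + 75) = 5625 + 296 = 5921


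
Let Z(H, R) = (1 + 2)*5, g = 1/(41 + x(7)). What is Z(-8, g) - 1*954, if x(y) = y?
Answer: -939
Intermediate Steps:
g = 1/48 (g = 1/(41 + 7) = 1/48 ≈ 0.020833)
Z(H, R) = 15 (Z(H, R) = 3*5 = 15)
Z(-8, g) - 1*954 = 15 - 1*954 = 15 - 954 = -939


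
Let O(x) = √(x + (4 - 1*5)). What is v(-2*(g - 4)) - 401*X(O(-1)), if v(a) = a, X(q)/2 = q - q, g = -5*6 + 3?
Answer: 62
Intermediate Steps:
O(x) = √(-1 + x) (O(x) = √(x + (4 - 5)) = √(x - 1) = √(-1 + x))
g = -27 (g = -30 + 3 = -27)
X(q) = 0 (X(q) = 2*(q - q) = 2*0 = 0)
v(-2*(g - 4)) - 401*X(O(-1)) = -2*(-27 - 4) - 401*0 = -2*(-31) + 0 = 62 + 0 = 62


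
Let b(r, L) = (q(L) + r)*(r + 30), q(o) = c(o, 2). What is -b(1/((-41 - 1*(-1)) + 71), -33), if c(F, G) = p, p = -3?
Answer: 85652/961 ≈ 89.128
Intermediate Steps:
c(F, G) = -3
q(o) = -3
b(r, L) = (-3 + r)*(30 + r) (b(r, L) = (-3 + r)*(r + 30) = (-3 + r)*(30 + r))
-b(1/((-41 - 1*(-1)) + 71), -33) = -(-90 + (1/((-41 - 1*(-1)) + 71))² + 27/((-41 - 1*(-1)) + 71)) = -(-90 + (1/((-41 + 1) + 71))² + 27/((-41 + 1) + 71)) = -(-90 + (1/(-40 + 71))² + 27/(-40 + 71)) = -(-90 + (1/31)² + 27/31) = -(-90 + (1/31)² + 27*(1/31)) = -(-90 + 1/961 + 27/31) = -1*(-85652/961) = 85652/961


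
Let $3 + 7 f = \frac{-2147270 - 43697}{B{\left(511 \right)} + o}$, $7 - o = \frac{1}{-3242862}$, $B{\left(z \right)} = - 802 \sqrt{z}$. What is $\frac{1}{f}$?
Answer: $\frac{23818610940672773773667}{16816978823565422463345219} + \frac{14372180753367834193608 \sqrt{511}}{5605659607855140821115073} \approx 0.059373$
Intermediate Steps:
$o = \frac{22700035}{3242862}$ ($o = 7 - \frac{1}{-3242862} = 7 - - \frac{1}{3242862} = 7 + \frac{1}{3242862} = \frac{22700035}{3242862} \approx 7.0$)
$f = - \frac{3}{7} - \frac{2190967}{7 \left(\frac{22700035}{3242862} - 802 \sqrt{511}\right)}$ ($f = - \frac{3}{7} + \frac{\left(-2147270 - 43697\right) \frac{1}{- 802 \sqrt{511} + \frac{22700035}{3242862}}}{7} = - \frac{3}{7} + \frac{\left(-2147270 - 43697\right) \frac{1}{\frac{22700035}{3242862} - 802 \sqrt{511}}}{7} = - \frac{3}{7} + \frac{\left(-2190967\right) \frac{1}{\frac{22700035}{3242862} - 802 \sqrt{511}}}{7} = - \frac{3}{7} - \frac{2190967}{7 \left(\frac{22700035}{3242862} - 802 \sqrt{511}\right)} \approx 16.843$)
$\frac{1}{f} = \frac{1}{- \frac{10207976117431188760143}{24194939879720846890577} + \frac{2639788301638989953928 \sqrt{511}}{3456419982817263841511}}$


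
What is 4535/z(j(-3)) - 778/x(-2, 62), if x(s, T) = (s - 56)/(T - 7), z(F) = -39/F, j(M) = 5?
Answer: 176830/1131 ≈ 156.35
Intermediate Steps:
x(s, T) = (-56 + s)/(-7 + T)
4535/z(j(-3)) - 778/x(-2, 62) = 4535/((-39/5)) - 778*(-7 + 62)/(-56 - 2) = 4535/((-39*1/5)) - 778/(-58/55) = 4535/(-39/5) - 778/((1/55)*(-58)) = 4535*(-5/39) - 778/(-58/55) = -22675/39 - 778*(-55/58) = -22675/39 + 21395/29 = 176830/1131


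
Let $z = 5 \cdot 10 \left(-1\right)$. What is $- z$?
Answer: $50$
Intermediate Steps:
$z = -50$ ($z = 50 \left(-1\right) = -50$)
$- z = \left(-1\right) \left(-50\right) = 50$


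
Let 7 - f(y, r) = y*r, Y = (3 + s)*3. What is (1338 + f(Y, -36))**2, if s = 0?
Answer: 2785561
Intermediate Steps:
Y = 9 (Y = (3 + 0)*3 = 3*3 = 9)
f(y, r) = 7 - r*y (f(y, r) = 7 - y*r = 7 - r*y)
(1338 + f(Y, -36))**2 = (1338 + (7 - 1*(-36)*9))**2 = (1338 + (7 + 324))**2 = (1338 + 331)**2 = 1669**2 = 2785561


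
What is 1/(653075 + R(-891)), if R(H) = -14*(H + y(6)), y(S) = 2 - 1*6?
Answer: 1/665605 ≈ 1.5024e-6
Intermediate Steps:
y(S) = -4 (y(S) = 2 - 6 = -4)
R(H) = 56 - 14*H (R(H) = -14*(H - 4) = -14*(-4 + H) = 56 - 14*H)
1/(653075 + R(-891)) = 1/(653075 + (56 - 14*(-891))) = 1/(653075 + (56 + 12474)) = 1/(653075 + 12530) = 1/665605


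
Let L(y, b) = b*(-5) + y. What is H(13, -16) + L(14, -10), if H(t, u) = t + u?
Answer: 61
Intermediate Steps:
L(y, b) = y - 5*b (L(y, b) = -5*b + y = y - 5*b)
H(13, -16) + L(14, -10) = (13 - 16) + (14 - 5*(-10)) = -3 + (14 + 50) = -3 + 64 = 61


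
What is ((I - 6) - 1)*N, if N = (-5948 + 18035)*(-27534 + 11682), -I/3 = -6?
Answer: -2107634364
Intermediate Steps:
I = 18 (I = -3*(-6) = 18)
N = -191603124 (N = 12087*(-15852) = -191603124)
((I - 6) - 1)*N = ((18 - 6) - 1)*(-191603124) = (12 - 1)*(-191603124) = 11*(-191603124) = -2107634364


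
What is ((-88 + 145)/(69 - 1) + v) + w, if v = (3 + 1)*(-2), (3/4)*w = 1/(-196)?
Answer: -71657/9996 ≈ -7.1686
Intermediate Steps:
w = -1/147 (w = (4/3)/(-196) = (4/3)*(-1/196) = -1/147 ≈ -0.0068027)
v = -8 (v = 4*(-2) = -8)
((-88 + 145)/(69 - 1) + v) + w = ((-88 + 145)/(69 - 1) - 8) - 1/147 = (57/68 - 8) - 1/147 = -487/68 - 1/147 = -71657/9996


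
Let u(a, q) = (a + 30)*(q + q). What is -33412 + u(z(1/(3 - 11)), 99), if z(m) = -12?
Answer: -29848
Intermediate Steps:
u(a, q) = 2*q*(30 + a) (u(a, q) = (30 + a)*(2*q) = 2*q*(30 + a))
-33412 + u(z(1/(3 - 11)), 99) = -33412 + 2*99*(30 - 12) = -33412 + 2*99*18 = -33412 + 3564 = -29848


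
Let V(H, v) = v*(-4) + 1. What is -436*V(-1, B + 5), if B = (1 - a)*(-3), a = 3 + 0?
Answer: 18748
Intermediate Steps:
a = 3
B = 6 (B = (1 - 1*3)*(-3) = (1 - 3)*(-3) = -2*(-3) = 6)
V(H, v) = 1 - 4*v (V(H, v) = -4*v + 1 = 1 - 4*v)
-436*V(-1, B + 5) = -436*(1 - 4*(6 + 5)) = -436*(1 - 4*11) = -436*(1 - 44) = -436*(-43) = 18748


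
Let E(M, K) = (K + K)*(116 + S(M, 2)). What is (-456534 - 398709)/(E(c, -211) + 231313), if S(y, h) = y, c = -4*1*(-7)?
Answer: -855243/170545 ≈ -5.0148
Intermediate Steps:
c = 28 (c = -4*(-7) = 28)
E(M, K) = 2*K*(116 + M) (E(M, K) = (K + K)*(116 + M) = (2*K)*(116 + M) = 2*K*(116 + M))
(-456534 - 398709)/(E(c, -211) + 231313) = (-456534 - 398709)/(2*(-211)*(116 + 28) + 231313) = -855243/(2*(-211)*144 + 231313) = -855243/(-60768 + 231313) = -855243/170545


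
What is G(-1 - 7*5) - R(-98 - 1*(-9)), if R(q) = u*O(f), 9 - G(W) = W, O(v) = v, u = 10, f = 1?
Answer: 35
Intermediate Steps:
G(W) = 9 - W
R(q) = 10 (R(q) = 10*1 = 10)
G(-1 - 7*5) - R(-98 - 1*(-9)) = (9 - (-1 - 7*5)) - 1*10 = (9 - (-1 - 35)) - 10 = (9 - 1*(-36)) - 10 = (9 + 36) - 10 = 45 - 10 = 35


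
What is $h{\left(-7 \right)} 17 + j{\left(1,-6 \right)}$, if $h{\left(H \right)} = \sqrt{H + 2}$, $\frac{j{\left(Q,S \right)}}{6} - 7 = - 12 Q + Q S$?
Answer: $-66 + 17 i \sqrt{5} \approx -66.0 + 38.013 i$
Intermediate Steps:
$j{\left(Q,S \right)} = 42 - 72 Q + 6 Q S$ ($j{\left(Q,S \right)} = 42 + 6 \left(- 12 Q + Q S\right) = 42 + \left(- 72 Q + 6 Q S\right) = 42 - 72 Q + 6 Q S$)
$h{\left(H \right)} = \sqrt{2 + H}$
$h{\left(-7 \right)} 17 + j{\left(1,-6 \right)} = \sqrt{2 - 7} \cdot 17 + \left(42 - 72 + 6 \cdot 1 \left(-6\right)\right) = \sqrt{-5} \cdot 17 - 66 = i \sqrt{5} \cdot 17 - 66 = 17 i \sqrt{5} - 66 = -66 + 17 i \sqrt{5}$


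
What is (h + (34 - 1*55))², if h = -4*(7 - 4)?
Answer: 1089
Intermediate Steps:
h = -12 (h = -4*3 = -12)
(h + (34 - 1*55))² = (-12 + (34 - 1*55))² = (-12 + (34 - 55))² = (-12 - 21)² = (-33)² = 1089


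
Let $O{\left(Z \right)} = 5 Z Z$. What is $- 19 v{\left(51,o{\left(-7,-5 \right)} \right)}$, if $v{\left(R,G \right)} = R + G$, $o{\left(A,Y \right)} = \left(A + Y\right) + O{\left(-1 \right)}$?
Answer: $-836$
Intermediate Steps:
$O{\left(Z \right)} = 5 Z^{2}$
$o{\left(A,Y \right)} = 5 + A + Y$ ($o{\left(A,Y \right)} = \left(A + Y\right) + 5 \left(-1\right)^{2} = \left(A + Y\right) + 5 \cdot 1 = \left(A + Y\right) + 5 = 5 + A + Y$)
$v{\left(R,G \right)} = G + R$
$- 19 v{\left(51,o{\left(-7,-5 \right)} \right)} = - 19 \left(\left(5 - 7 - 5\right) + 51\right) = - 19 \left(-7 + 51\right) = \left(-19\right) 44 = -836$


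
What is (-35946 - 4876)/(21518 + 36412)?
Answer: -20411/28965 ≈ -0.70468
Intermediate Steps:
(-35946 - 4876)/(21518 + 36412) = -40822/57930 = -40822*1/57930 = -20411/28965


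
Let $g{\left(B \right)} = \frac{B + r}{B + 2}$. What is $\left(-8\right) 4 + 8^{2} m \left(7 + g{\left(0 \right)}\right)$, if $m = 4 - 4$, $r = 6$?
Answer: $-32$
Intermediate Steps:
$m = 0$ ($m = 4 - 4 = 0$)
$g{\left(B \right)} = \frac{6 + B}{2 + B}$ ($g{\left(B \right)} = \frac{B + 6}{B + 2} = \frac{6 + B}{2 + B}$)
$\left(-8\right) 4 + 8^{2} m \left(7 + g{\left(0 \right)}\right) = \left(-8\right) 4 + 8^{2} \cdot 0 \left(7 + \frac{6 + 0}{2 + 0}\right) = -32 + 64 \cdot 0 \left(7 + \frac{1}{2} \cdot 6\right) = -32 + 64 \cdot 0 \left(7 + 3\right) = -32 + 64 \cdot 0 \cdot 10 = -32 + 64 \cdot 0 = -32 + 0 = -32$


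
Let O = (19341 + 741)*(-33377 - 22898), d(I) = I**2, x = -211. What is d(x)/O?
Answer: -44521/1130114550 ≈ -3.9395e-5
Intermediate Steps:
O = -1130114550 (O = 20082*(-56275) = -1130114550)
d(x)/O = (-211)**2/(-1130114550) = 44521*(-1/1130114550) = -44521/1130114550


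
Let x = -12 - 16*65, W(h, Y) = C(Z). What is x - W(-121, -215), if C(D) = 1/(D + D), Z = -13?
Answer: -27351/26 ≈ -1052.0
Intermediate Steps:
C(D) = 1/(2*D)
W(h, Y) = -1/26 (W(h, Y) = (½)/(-13) = (½)*(-1/13) = -1/26)
x = -1052 (x = -12 - 1040 = -1052)
x - W(-121, -215) = -1052 - 1*(-1/26) = -1052 + 1/26 = -27351/26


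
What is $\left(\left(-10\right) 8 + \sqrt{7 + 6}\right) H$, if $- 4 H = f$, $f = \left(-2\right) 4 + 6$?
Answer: $-40 + \frac{\sqrt{13}}{2} \approx -38.197$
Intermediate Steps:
$f = -2$ ($f = -8 + 6 = -2$)
$H = \frac{1}{2}$ ($H = \left(- \frac{1}{4}\right) \left(-2\right) = \frac{1}{2} \approx 0.5$)
$\left(\left(-10\right) 8 + \sqrt{7 + 6}\right) H = \left(\left(-10\right) 8 + \sqrt{7 + 6}\right) \frac{1}{2} = \left(-80 + \sqrt{13}\right) \frac{1}{2} = -40 + \frac{\sqrt{13}}{2}$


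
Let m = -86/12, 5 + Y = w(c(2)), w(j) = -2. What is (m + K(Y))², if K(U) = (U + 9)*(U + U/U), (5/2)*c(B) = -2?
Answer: 13225/36 ≈ 367.36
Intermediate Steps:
c(B) = -⅘ (c(B) = (⅖)*(-2) = -⅘)
Y = -7 (Y = -5 - 2 = -7)
m = -43/6 (m = -86*1/12 = -43/6 ≈ -7.1667)
K(U) = (1 + U)*(9 + U) (K(U) = (9 + U)*(U + 1) = (9 + U)*(1 + U) = (1 + U)*(9 + U))
(m + K(Y))² = (-43/6 + (9 + (-7)² + 10*(-7)))² = (-43/6 + (9 + 49 - 70))² = (-43/6 - 12)² = (-115/6)² = 13225/36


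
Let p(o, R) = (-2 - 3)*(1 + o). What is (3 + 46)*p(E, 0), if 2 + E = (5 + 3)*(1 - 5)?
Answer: 8085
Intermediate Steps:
E = -34 (E = -2 + (5 + 3)*(1 - 5) = -2 + 8*(-4) = -2 - 32 = -34)
p(o, R) = -5 - 5*o (p(o, R) = -5*(1 + o) = -5 - 5*o)
(3 + 46)*p(E, 0) = (3 + 46)*(-5 - 5*(-34)) = 49*(-5 + 170) = 49*165 = 8085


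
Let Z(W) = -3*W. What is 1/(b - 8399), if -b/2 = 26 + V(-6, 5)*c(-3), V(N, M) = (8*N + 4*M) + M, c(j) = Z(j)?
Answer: -1/8037 ≈ -0.00012442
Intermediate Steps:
c(j) = -3*j
V(N, M) = 5*M + 8*N (V(N, M) = (4*M + 8*N) + M = 5*M + 8*N)
b = 362 (b = -2*(26 + (5*5 + 8*(-6))*(-3*(-3))) = -2*(26 + (25 - 48)*9) = -2*(26 - 23*9) = -2*(26 - 207) = -2*(-181) = 362)
1/(b - 8399) = 1/(362 - 8399) = 1/(-8037) = -1/8037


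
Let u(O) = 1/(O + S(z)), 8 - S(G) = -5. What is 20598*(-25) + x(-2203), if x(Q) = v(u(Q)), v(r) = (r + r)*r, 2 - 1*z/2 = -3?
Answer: -1234875847499/2398050 ≈ -5.1495e+5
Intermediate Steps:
z = 10 (z = 4 - 2*(-3) = 4 + 6 = 10)
S(G) = 13 (S(G) = 8 - 1*(-5) = 8 + 5 = 13)
u(O) = 1/(13 + O) (u(O) = 1/(O + 13) = 1/(13 + O))
v(r) = 2*r**2 (v(r) = (2*r)*r = 2*r**2)
x(Q) = 2/(13 + Q)**2 (x(Q) = 2*(1/(13 + Q))**2 = 2/(13 + Q)**2)
20598*(-25) + x(-2203) = 20598*(-25) + 2/(13 - 2203)**2 = -514950 + 2/(-2190)**2 = -514950 + 2*(1/4796100) = -514950 + 1/2398050 = -1234875847499/2398050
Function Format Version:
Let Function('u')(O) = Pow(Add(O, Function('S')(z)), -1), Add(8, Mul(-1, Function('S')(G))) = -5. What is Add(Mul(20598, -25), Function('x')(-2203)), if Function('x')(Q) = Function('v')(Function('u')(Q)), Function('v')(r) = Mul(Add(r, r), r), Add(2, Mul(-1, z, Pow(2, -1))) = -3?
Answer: Rational(-1234875847499, 2398050) ≈ -5.1495e+5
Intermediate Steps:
z = 10 (z = Add(4, Mul(-2, -3)) = Add(4, 6) = 10)
Function('S')(G) = 13 (Function('S')(G) = Add(8, Mul(-1, -5)) = Add(8, 5) = 13)
Function('u')(O) = Pow(Add(13, O), -1) (Function('u')(O) = Pow(Add(O, 13), -1) = Pow(Add(13, O), -1))
Function('v')(r) = Mul(2, Pow(r, 2)) (Function('v')(r) = Mul(Mul(2, r), r) = Mul(2, Pow(r, 2)))
Function('x')(Q) = Mul(2, Pow(Add(13, Q), -2)) (Function('x')(Q) = Mul(2, Pow(Pow(Add(13, Q), -1), 2)) = Mul(2, Pow(Add(13, Q), -2)))
Add(Mul(20598, -25), Function('x')(-2203)) = Add(Mul(20598, -25), Mul(2, Pow(Add(13, -2203), -2))) = Add(-514950, Mul(2, Pow(-2190, -2))) = Add(-514950, Mul(2, Rational(1, 4796100))) = Add(-514950, Rational(1, 2398050)) = Rational(-1234875847499, 2398050)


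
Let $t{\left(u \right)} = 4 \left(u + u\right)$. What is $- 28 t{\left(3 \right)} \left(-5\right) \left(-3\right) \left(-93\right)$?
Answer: $937440$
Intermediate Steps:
$t{\left(u \right)} = 8 u$ ($t{\left(u \right)} = 4 \cdot 2 u = 8 u$)
$- 28 t{\left(3 \right)} \left(-5\right) \left(-3\right) \left(-93\right) = - 28 \cdot 8 \cdot 3 \left(-5\right) \left(-3\right) \left(-93\right) = - 28 \cdot 24 \left(-5\right) \left(-3\right) \left(-93\right) = - 28 \left(\left(-120\right) \left(-3\right)\right) \left(-93\right) = \left(-28\right) 360 \left(-93\right) = \left(-10080\right) \left(-93\right) = 937440$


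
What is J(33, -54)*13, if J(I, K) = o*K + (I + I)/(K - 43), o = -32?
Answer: 2178150/97 ≈ 22455.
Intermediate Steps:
J(I, K) = -32*K + 2*I/(-43 + K) (J(I, K) = -32*K + (I + I)/(K - 43) = -32*K + (2*I)/(-43 + K) = -32*K + 2*I/(-43 + K))
J(33, -54)*13 = (2*(33 - 16*(-54)**2 + 688*(-54))/(-43 - 54))*13 = (2*(33 - 16*2916 - 37152)/(-97))*13 = (2*(-1/97)*(33 - 46656 - 37152))*13 = (2*(-1/97)*(-83775))*13 = (167550/97)*13 = 2178150/97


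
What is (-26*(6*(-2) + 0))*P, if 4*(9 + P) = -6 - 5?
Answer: -3666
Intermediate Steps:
P = -47/4 (P = -9 + (-6 - 5)/4 = -9 + (¼)*(-11) = -9 - 11/4 = -47/4 ≈ -11.750)
(-26*(6*(-2) + 0))*P = -26*(6*(-2) + 0)*(-47/4) = -26*(-12 + 0)*(-47/4) = -26*(-12)*(-47/4) = 312*(-47/4) = -3666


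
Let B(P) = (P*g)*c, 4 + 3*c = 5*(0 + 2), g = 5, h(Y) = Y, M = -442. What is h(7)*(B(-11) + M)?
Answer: -3864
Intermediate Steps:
c = 2 (c = -4/3 + (5*(0 + 2))/3 = -4/3 + (5*2)/3 = -4/3 + (⅓)*10 = -4/3 + 10/3 = 2)
B(P) = 10*P (B(P) = (P*5)*2 = (5*P)*2 = 10*P)
h(7)*(B(-11) + M) = 7*(10*(-11) - 442) = 7*(-110 - 442) = 7*(-552) = -3864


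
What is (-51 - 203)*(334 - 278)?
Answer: -14224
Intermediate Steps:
(-51 - 203)*(334 - 278) = -254*56 = -14224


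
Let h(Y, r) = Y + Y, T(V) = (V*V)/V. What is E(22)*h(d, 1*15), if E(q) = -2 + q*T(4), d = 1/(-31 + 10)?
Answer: -172/21 ≈ -8.1905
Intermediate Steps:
d = -1/21 (d = 1/(-21) = -1/21 ≈ -0.047619)
T(V) = V (T(V) = V**2/V = V)
h(Y, r) = 2*Y
E(q) = -2 + 4*q (E(q) = -2 + q*4 = -2 + 4*q)
E(22)*h(d, 1*15) = (-2 + 4*22)*(2*(-1/21)) = (-2 + 88)*(-2/21) = 86*(-2/21) = -172/21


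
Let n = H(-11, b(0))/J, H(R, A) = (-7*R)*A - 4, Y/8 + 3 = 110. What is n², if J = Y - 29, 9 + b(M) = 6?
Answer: 55225/683929 ≈ 0.080747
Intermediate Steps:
Y = 856 (Y = -24 + 8*110 = -24 + 880 = 856)
b(M) = -3 (b(M) = -9 + 6 = -3)
H(R, A) = -4 - 7*A*R (H(R, A) = -7*A*R - 4 = -4 - 7*A*R)
J = 827 (J = 856 - 29 = 827)
n = -235/827 (n = (-4 - 7*(-3)*(-11))/827 = (-4 - 231)*(1/827) = -235*1/827 = -235/827 ≈ -0.28416)
n² = (-235/827)² = 55225/683929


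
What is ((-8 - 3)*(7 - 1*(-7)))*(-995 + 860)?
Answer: 20790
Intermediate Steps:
((-8 - 3)*(7 - 1*(-7)))*(-995 + 860) = -11*(7 + 7)*(-135) = -11*14*(-135) = -154*(-135) = 20790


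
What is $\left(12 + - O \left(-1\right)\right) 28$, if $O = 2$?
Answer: $392$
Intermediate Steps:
$\left(12 + - O \left(-1\right)\right) 28 = \left(12 + \left(-1\right) 2 \left(-1\right)\right) 28 = \left(12 - -2\right) 28 = \left(12 + 2\right) 28 = 14 \cdot 28 = 392$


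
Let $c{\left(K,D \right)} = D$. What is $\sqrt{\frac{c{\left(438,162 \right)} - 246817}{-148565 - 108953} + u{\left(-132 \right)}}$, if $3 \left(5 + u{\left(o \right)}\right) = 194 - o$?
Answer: $\frac{\sqrt{62444043382902}}{772554} \approx 10.229$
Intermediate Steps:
$u{\left(o \right)} = \frac{179}{3} - \frac{o}{3}$ ($u{\left(o \right)} = -5 + \frac{194 - o}{3} = -5 - \left(- \frac{194}{3} + \frac{o}{3}\right) = \frac{179}{3} - \frac{o}{3}$)
$\sqrt{\frac{c{\left(438,162 \right)} - 246817}{-148565 - 108953} + u{\left(-132 \right)}} = \sqrt{\frac{162 - 246817}{-148565 - 108953} + \left(\frac{179}{3} - -44\right)} = \sqrt{- \frac{246655}{-257518} + \left(\frac{179}{3} + 44\right)} = \sqrt{\left(-246655\right) \left(- \frac{1}{257518}\right) + \frac{311}{3}} = \sqrt{\frac{246655}{257518} + \frac{311}{3}} = \sqrt{\frac{80828063}{772554}} = \frac{\sqrt{62444043382902}}{772554}$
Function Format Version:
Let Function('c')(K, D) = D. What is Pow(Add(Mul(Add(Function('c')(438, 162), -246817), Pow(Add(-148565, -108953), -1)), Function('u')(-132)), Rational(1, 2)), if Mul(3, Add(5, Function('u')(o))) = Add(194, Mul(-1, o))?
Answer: Mul(Rational(1, 772554), Pow(62444043382902, Rational(1, 2))) ≈ 10.229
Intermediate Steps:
Function('u')(o) = Add(Rational(179, 3), Mul(Rational(-1, 3), o)) (Function('u')(o) = Add(-5, Mul(Rational(1, 3), Add(194, Mul(-1, o)))) = Add(-5, Add(Rational(194, 3), Mul(Rational(-1, 3), o))) = Add(Rational(179, 3), Mul(Rational(-1, 3), o)))
Pow(Add(Mul(Add(Function('c')(438, 162), -246817), Pow(Add(-148565, -108953), -1)), Function('u')(-132)), Rational(1, 2)) = Pow(Add(Mul(Add(162, -246817), Pow(Add(-148565, -108953), -1)), Add(Rational(179, 3), Mul(Rational(-1, 3), -132))), Rational(1, 2)) = Pow(Add(Mul(-246655, Pow(-257518, -1)), Add(Rational(179, 3), 44)), Rational(1, 2)) = Pow(Add(Mul(-246655, Rational(-1, 257518)), Rational(311, 3)), Rational(1, 2)) = Pow(Add(Rational(246655, 257518), Rational(311, 3)), Rational(1, 2)) = Pow(Rational(80828063, 772554), Rational(1, 2)) = Mul(Rational(1, 772554), Pow(62444043382902, Rational(1, 2)))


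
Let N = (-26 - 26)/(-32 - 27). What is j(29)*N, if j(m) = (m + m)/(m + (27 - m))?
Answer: 3016/1593 ≈ 1.8933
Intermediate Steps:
j(m) = 2*m/27 (j(m) = (2*m)/27 = (2*m)*(1/27) = 2*m/27)
N = 52/59 (N = -52/(-59) = -52*(-1/59) = 52/59 ≈ 0.88136)
j(29)*N = ((2/27)*29)*(52/59) = (58/27)*(52/59) = 3016/1593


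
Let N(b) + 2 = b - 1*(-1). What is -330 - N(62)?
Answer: -391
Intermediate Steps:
N(b) = -1 + b (N(b) = -2 + (b - 1*(-1)) = -2 + (b + 1) = -2 + (1 + b) = -1 + b)
-330 - N(62) = -330 - (-1 + 62) = -330 - 1*61 = -330 - 61 = -391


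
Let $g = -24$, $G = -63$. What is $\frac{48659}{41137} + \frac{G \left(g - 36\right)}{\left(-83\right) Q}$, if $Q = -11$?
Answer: $\frac{199923527}{37558081} \approx 5.3231$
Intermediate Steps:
$\frac{48659}{41137} + \frac{G \left(g - 36\right)}{\left(-83\right) Q} = \frac{48659}{41137} + \frac{\left(-63\right) \left(-24 - 36\right)}{\left(-83\right) \left(-11\right)} = 48659 \cdot \frac{1}{41137} + \frac{\left(-63\right) \left(-60\right)}{913} = \frac{48659}{41137} + 3780 \cdot \frac{1}{913} = \frac{48659}{41137} + \frac{3780}{913} = \frac{199923527}{37558081}$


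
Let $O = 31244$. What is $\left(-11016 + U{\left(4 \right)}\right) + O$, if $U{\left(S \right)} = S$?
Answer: $20232$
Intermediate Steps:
$\left(-11016 + U{\left(4 \right)}\right) + O = \left(-11016 + 4\right) + 31244 = -11012 + 31244 = 20232$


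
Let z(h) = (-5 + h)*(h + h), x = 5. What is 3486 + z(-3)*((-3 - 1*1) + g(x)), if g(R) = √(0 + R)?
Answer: 3294 + 48*√5 ≈ 3401.3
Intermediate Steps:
z(h) = 2*h*(-5 + h) (z(h) = (-5 + h)*(2*h) = 2*h*(-5 + h))
g(R) = √R
3486 + z(-3)*((-3 - 1*1) + g(x)) = 3486 + (2*(-3)*(-5 - 3))*((-3 - 1*1) + √5) = 3486 + (2*(-3)*(-8))*((-3 - 1) + √5) = 3486 + 48*(-4 + √5) = 3486 + (-192 + 48*√5) = 3294 + 48*√5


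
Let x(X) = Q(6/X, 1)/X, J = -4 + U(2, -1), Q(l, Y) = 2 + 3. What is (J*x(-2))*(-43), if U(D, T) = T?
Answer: -1075/2 ≈ -537.50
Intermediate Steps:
Q(l, Y) = 5
J = -5 (J = -4 - 1 = -5)
x(X) = 5/X
(J*x(-2))*(-43) = -25/(-2)*(-43) = -25*(-1)/2*(-43) = -5*(-5/2)*(-43) = (25/2)*(-43) = -1075/2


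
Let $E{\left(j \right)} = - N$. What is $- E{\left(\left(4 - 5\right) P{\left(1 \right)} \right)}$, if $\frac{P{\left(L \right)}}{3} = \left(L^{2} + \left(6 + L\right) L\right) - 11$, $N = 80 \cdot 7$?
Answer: $560$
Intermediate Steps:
$N = 560$
$P{\left(L \right)} = -33 + 3 L^{2} + 3 L \left(6 + L\right)$ ($P{\left(L \right)} = 3 \left(\left(L^{2} + \left(6 + L\right) L\right) - 11\right) = 3 \left(\left(L^{2} + L \left(6 + L\right)\right) - 11\right) = 3 \left(-11 + L^{2} + L \left(6 + L\right)\right) = -33 + 3 L^{2} + 3 L \left(6 + L\right)$)
$E{\left(j \right)} = -560$ ($E{\left(j \right)} = \left(-1\right) 560 = -560$)
$- E{\left(\left(4 - 5\right) P{\left(1 \right)} \right)} = \left(-1\right) \left(-560\right) = 560$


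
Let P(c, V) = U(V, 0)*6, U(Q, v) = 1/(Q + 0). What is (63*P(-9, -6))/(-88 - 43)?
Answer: 63/131 ≈ 0.48092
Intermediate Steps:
U(Q, v) = 1/Q
P(c, V) = 6/V
(63*P(-9, -6))/(-88 - 43) = (63*(6/(-6)))/(-88 - 43) = (63*(6*(-1/6)))/(-131) = (63*(-1))*(-1/131) = -63*(-1/131) = 63/131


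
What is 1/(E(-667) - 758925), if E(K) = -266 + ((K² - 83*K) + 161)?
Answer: -1/258780 ≈ -3.8643e-6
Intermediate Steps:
E(K) = -105 + K² - 83*K (E(K) = -266 + (161 + K² - 83*K) = -105 + K² - 83*K)
1/(E(-667) - 758925) = 1/((-105 + (-667)² - 83*(-667)) - 758925) = 1/((-105 + 444889 + 55361) - 758925) = 1/(500145 - 758925) = 1/(-258780) = -1/258780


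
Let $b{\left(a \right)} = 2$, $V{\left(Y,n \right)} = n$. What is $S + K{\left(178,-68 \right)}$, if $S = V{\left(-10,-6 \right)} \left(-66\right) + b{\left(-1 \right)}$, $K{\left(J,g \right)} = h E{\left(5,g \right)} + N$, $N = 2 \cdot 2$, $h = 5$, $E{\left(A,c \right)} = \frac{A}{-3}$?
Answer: $\frac{1181}{3} \approx 393.67$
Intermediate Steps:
$E{\left(A,c \right)} = - \frac{A}{3}$ ($E{\left(A,c \right)} = A \left(- \frac{1}{3}\right) = - \frac{A}{3}$)
$N = 4$
$K{\left(J,g \right)} = - \frac{13}{3}$ ($K{\left(J,g \right)} = 5 \left(\left(- \frac{1}{3}\right) 5\right) + 4 = 5 \left(- \frac{5}{3}\right) + 4 = - \frac{25}{3} + 4 = - \frac{13}{3}$)
$S = 398$ ($S = \left(-6\right) \left(-66\right) + 2 = 396 + 2 = 398$)
$S + K{\left(178,-68 \right)} = 398 - \frac{13}{3} = \frac{1181}{3}$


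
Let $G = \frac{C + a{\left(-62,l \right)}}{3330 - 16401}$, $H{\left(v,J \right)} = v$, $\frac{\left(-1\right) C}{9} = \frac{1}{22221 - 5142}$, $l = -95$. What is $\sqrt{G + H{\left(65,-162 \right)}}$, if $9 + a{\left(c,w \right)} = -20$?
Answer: $\frac{\sqrt{359938396366563885}}{74413203} \approx 8.0624$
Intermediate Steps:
$a{\left(c,w \right)} = -29$ ($a{\left(c,w \right)} = -9 - 20 = -29$)
$C = - \frac{3}{5693}$ ($C = - \frac{9}{22221 - 5142} = - \frac{9}{17079} = \left(-9\right) \frac{1}{17079} = - \frac{3}{5693} \approx -0.00052696$)
$G = \frac{165100}{74413203}$ ($G = \frac{- \frac{3}{5693} - 29}{3330 - 16401} = - \frac{165100}{5693 \left(-13071\right)} = \left(- \frac{165100}{5693}\right) \left(- \frac{1}{13071}\right) = \frac{165100}{74413203} \approx 0.0022187$)
$\sqrt{G + H{\left(65,-162 \right)}} = \sqrt{\frac{165100}{74413203} + 65} = \sqrt{\frac{4837023295}{74413203}} = \frac{\sqrt{359938396366563885}}{74413203}$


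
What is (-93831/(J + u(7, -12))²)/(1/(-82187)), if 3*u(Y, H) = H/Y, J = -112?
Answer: 377872731453/620944 ≈ 6.0855e+5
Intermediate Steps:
u(Y, H) = H/(3*Y) (u(Y, H) = (H/Y)/3 = H/(3*Y))
(-93831/(J + u(7, -12))²)/(1/(-82187)) = (-93831/(-112 + (⅓)*(-12)/7)²)/(1/(-82187)) = (-93831/(-112 + (⅓)*(-12)*(⅐))²)/(-1/82187) = -93831/(-112 - 4/7)²*(-82187) = -93831/((-788/7)²)*(-82187) = -93831/620944/49*(-82187) = -93831*49/620944*(-82187) = -4597719/620944*(-82187) = 377872731453/620944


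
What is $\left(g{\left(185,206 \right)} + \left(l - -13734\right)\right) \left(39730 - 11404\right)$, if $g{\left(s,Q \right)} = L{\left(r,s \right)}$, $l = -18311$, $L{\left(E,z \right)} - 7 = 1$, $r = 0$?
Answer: $-129421494$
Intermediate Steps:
$L{\left(E,z \right)} = 8$ ($L{\left(E,z \right)} = 7 + 1 = 8$)
$g{\left(s,Q \right)} = 8$
$\left(g{\left(185,206 \right)} + \left(l - -13734\right)\right) \left(39730 - 11404\right) = \left(8 - 4577\right) \left(39730 - 11404\right) = \left(8 + \left(-18311 + 13734\right)\right) 28326 = \left(8 - 4577\right) 28326 = \left(-4569\right) 28326 = -129421494$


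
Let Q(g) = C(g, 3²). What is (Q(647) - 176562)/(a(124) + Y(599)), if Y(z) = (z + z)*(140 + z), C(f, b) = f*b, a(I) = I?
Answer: -170739/885446 ≈ -0.19283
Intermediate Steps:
C(f, b) = b*f
Y(z) = 2*z*(140 + z) (Y(z) = (2*z)*(140 + z) = 2*z*(140 + z))
Q(g) = 9*g (Q(g) = 3²*g = 9*g)
(Q(647) - 176562)/(a(124) + Y(599)) = (9*647 - 176562)/(124 + 2*599*(140 + 599)) = (5823 - 176562)/(124 + 2*599*739) = -170739/(124 + 885322) = -170739/885446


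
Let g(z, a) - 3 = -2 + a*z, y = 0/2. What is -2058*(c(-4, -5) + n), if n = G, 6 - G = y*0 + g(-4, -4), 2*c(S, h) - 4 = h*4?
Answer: 39102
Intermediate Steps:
c(S, h) = 2 + 2*h (c(S, h) = 2 + (h*4)/2 = 2 + (4*h)/2 = 2 + 2*h)
y = 0 (y = 0*(½) = 0)
g(z, a) = 1 + a*z (g(z, a) = 3 + (-2 + a*z) = 1 + a*z)
G = -11 (G = 6 - (0*0 + (1 - 4*(-4))) = 6 - (0 + (1 + 16)) = 6 - (0 + 17) = 6 - 1*17 = 6 - 17 = -11)
n = -11
-2058*(c(-4, -5) + n) = -2058*((2 + 2*(-5)) - 11) = -2058*((2 - 10) - 11) = -2058*(-8 - 11) = -2058*(-19) = -686*(-57) = 39102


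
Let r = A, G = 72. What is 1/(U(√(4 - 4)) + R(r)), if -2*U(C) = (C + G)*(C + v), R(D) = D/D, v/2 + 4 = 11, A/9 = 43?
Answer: -1/503 ≈ -0.0019881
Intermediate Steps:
A = 387 (A = 9*43 = 387)
v = 14 (v = -8 + 2*11 = -8 + 22 = 14)
r = 387
R(D) = 1
U(C) = -(14 + C)*(72 + C)/2 (U(C) = -(C + 72)*(C + 14)/2 = -(72 + C)*(14 + C)/2 = -(14 + C)*(72 + C)/2)
1/(U(√(4 - 4)) + R(r)) = 1/((-504 - 43*√(4 - 4) - (√(4 - 4))²/2) + 1) = 1/((-504 - 43*√0 - (√0)²/2) + 1) = 1/((-504 - 43*0 - ½*0²) + 1) = 1/((-504 + 0 - ½*0) + 1) = 1/((-504 + 0 + 0) + 1) = 1/(-504 + 1) = 1/(-503) = -1/503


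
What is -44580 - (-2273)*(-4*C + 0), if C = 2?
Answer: -62764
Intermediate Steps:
-44580 - (-2273)*(-4*C + 0) = -44580 - (-2273)*(-4*2 + 0) = -44580 - (-2273)*(-8 + 0) = -44580 - (-2273)*(-8) = -44580 - 1*18184 = -44580 - 18184 = -62764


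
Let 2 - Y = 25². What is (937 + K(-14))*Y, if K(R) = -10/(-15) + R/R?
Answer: -1754368/3 ≈ -5.8479e+5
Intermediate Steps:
K(R) = 5/3 (K(R) = -10*(-1/15) + 1 = ⅔ + 1 = 5/3)
Y = -623 (Y = 2 - 1*25² = 2 - 1*625 = 2 - 625 = -623)
(937 + K(-14))*Y = (937 + 5/3)*(-623) = (2816/3)*(-623) = -1754368/3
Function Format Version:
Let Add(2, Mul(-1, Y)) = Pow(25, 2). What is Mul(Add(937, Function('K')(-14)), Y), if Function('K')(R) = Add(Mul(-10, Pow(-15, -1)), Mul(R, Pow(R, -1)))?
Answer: Rational(-1754368, 3) ≈ -5.8479e+5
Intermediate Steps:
Function('K')(R) = Rational(5, 3) (Function('K')(R) = Add(Mul(-10, Rational(-1, 15)), 1) = Add(Rational(2, 3), 1) = Rational(5, 3))
Y = -623 (Y = Add(2, Mul(-1, Pow(25, 2))) = Add(2, Mul(-1, 625)) = Add(2, -625) = -623)
Mul(Add(937, Function('K')(-14)), Y) = Mul(Add(937, Rational(5, 3)), -623) = Mul(Rational(2816, 3), -623) = Rational(-1754368, 3)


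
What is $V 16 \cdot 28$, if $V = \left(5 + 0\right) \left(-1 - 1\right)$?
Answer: $-4480$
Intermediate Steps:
$V = -10$ ($V = 5 \left(-1 - 1\right) = 5 \left(-2\right) = -10$)
$V 16 \cdot 28 = \left(-10\right) 16 \cdot 28 = \left(-160\right) 28 = -4480$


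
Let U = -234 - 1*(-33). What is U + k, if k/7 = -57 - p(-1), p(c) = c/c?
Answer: -607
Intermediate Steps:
U = -201 (U = -234 + 33 = -201)
p(c) = 1
k = -406 (k = 7*(-57 - 1*1) = 7*(-57 - 1) = 7*(-58) = -406)
U + k = -201 - 406 = -607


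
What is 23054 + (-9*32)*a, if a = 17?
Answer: 18158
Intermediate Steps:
23054 + (-9*32)*a = 23054 - 9*32*17 = 23054 - 288*17 = 23054 - 4896 = 18158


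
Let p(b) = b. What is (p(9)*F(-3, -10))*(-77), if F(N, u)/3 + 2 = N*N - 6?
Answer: -2079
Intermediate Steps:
F(N, u) = -24 + 3*N² (F(N, u) = -6 + 3*(N*N - 6) = -6 + 3*(N² - 6) = -6 + 3*(-6 + N²) = -6 + (-18 + 3*N²) = -24 + 3*N²)
(p(9)*F(-3, -10))*(-77) = (9*(-24 + 3*(-3)²))*(-77) = (9*(-24 + 3*9))*(-77) = (9*(-24 + 27))*(-77) = (9*3)*(-77) = 27*(-77) = -2079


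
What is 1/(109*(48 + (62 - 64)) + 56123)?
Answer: 1/61137 ≈ 1.6357e-5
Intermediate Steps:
1/(109*(48 + (62 - 64)) + 56123) = 1/(109*(48 - 2) + 56123) = 1/(109*46 + 56123) = 1/(5014 + 56123) = 1/61137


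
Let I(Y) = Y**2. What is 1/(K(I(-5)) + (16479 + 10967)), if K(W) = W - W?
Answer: 1/27446 ≈ 3.6435e-5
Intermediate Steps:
K(W) = 0
1/(K(I(-5)) + (16479 + 10967)) = 1/(0 + (16479 + 10967)) = 1/(0 + 27446) = 1/27446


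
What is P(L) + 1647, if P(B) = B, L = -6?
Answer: 1641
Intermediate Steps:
P(L) + 1647 = -6 + 1647 = 1641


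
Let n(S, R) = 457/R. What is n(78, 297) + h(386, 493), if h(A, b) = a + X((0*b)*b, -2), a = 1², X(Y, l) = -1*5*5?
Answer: -6671/297 ≈ -22.461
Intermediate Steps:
X(Y, l) = -25 (X(Y, l) = -5*5 = -25)
a = 1
h(A, b) = -24 (h(A, b) = 1 - 25 = -24)
n(78, 297) + h(386, 493) = 457/297 - 24 = -6671/297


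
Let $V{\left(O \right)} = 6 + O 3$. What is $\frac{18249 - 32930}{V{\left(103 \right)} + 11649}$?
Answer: $- \frac{14681}{11964} \approx -1.2271$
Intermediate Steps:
$V{\left(O \right)} = 6 + 3 O$
$\frac{18249 - 32930}{V{\left(103 \right)} + 11649} = \frac{18249 - 32930}{\left(6 + 3 \cdot 103\right) + 11649} = - \frac{14681}{\left(6 + 309\right) + 11649} = - \frac{14681}{315 + 11649} = - \frac{14681}{11964}$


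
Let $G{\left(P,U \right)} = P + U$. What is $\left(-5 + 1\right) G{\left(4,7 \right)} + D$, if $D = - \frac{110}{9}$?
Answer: $- \frac{506}{9} \approx -56.222$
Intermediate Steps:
$D = - \frac{110}{9}$ ($D = \left(-110\right) \frac{1}{9} = - \frac{110}{9} \approx -12.222$)
$\left(-5 + 1\right) G{\left(4,7 \right)} + D = \left(-5 + 1\right) \left(4 + 7\right) - \frac{110}{9} = \left(-4\right) 11 - \frac{110}{9} = -44 - \frac{110}{9} = - \frac{506}{9}$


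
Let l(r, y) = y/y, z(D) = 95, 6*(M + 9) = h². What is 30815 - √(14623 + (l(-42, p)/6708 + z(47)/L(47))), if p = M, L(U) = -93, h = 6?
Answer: 30815 - √158072255234205/103974 ≈ 30694.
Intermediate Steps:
M = -3 (M = -9 + (⅙)*6² = -9 + (⅙)*36 = -9 + 6 = -3)
p = -3
l(r, y) = 1
30815 - √(14623 + (l(-42, p)/6708 + z(47)/L(47))) = 30815 - √(14623 + (1/6708 + 95/(-93))) = 30815 - √(14623 + (1*(1/6708) + 95*(-1/93))) = 30815 - √(14623 + (1/6708 - 95/93)) = 30815 - √(14623 - 212389/207948) = 30815 - √(3040611215/207948) = 30815 - √158072255234205/103974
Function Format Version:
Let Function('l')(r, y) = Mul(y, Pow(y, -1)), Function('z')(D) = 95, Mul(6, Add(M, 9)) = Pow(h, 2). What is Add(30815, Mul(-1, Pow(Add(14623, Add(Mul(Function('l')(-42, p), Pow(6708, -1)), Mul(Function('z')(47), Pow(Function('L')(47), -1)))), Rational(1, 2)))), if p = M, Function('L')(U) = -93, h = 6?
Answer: Add(30815, Mul(Rational(-1, 103974), Pow(158072255234205, Rational(1, 2)))) ≈ 30694.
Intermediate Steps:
M = -3 (M = Add(-9, Mul(Rational(1, 6), Pow(6, 2))) = Add(-9, Mul(Rational(1, 6), 36)) = Add(-9, 6) = -3)
p = -3
Function('l')(r, y) = 1
Add(30815, Mul(-1, Pow(Add(14623, Add(Mul(Function('l')(-42, p), Pow(6708, -1)), Mul(Function('z')(47), Pow(Function('L')(47), -1)))), Rational(1, 2)))) = Add(30815, Mul(-1, Pow(Add(14623, Add(Mul(1, Pow(6708, -1)), Mul(95, Pow(-93, -1)))), Rational(1, 2)))) = Add(30815, Mul(-1, Pow(Add(14623, Add(Mul(1, Rational(1, 6708)), Mul(95, Rational(-1, 93)))), Rational(1, 2)))) = Add(30815, Mul(-1, Pow(Add(14623, Add(Rational(1, 6708), Rational(-95, 93))), Rational(1, 2)))) = Add(30815, Mul(-1, Pow(Add(14623, Rational(-212389, 207948)), Rational(1, 2)))) = Add(30815, Mul(-1, Pow(Rational(3040611215, 207948), Rational(1, 2)))) = Add(30815, Mul(-1, Mul(Rational(1, 103974), Pow(158072255234205, Rational(1, 2))))) = Add(30815, Mul(Rational(-1, 103974), Pow(158072255234205, Rational(1, 2))))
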